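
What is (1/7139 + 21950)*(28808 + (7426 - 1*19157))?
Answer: 2675983847927/7139 ≈ 3.7484e+8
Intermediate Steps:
(1/7139 + 21950)*(28808 + (7426 - 1*19157)) = (1/7139 + 21950)*(28808 + (7426 - 19157)) = 156701051*(28808 - 11731)/7139 = (156701051/7139)*17077 = 2675983847927/7139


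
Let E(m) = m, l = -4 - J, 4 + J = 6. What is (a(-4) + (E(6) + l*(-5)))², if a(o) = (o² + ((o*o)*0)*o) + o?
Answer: 2304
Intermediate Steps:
J = 2 (J = -4 + 6 = 2)
l = -6 (l = -4 - 1*2 = -4 - 2 = -6)
a(o) = o + o² (a(o) = (o² + (o²*0)*o) + o = (o² + 0*o) + o = (o² + 0) + o = o² + o = o + o²)
(a(-4) + (E(6) + l*(-5)))² = (-4*(1 - 4) + (6 - 6*(-5)))² = (-4*(-3) + (6 + 30))² = (12 + 36)² = 48² = 2304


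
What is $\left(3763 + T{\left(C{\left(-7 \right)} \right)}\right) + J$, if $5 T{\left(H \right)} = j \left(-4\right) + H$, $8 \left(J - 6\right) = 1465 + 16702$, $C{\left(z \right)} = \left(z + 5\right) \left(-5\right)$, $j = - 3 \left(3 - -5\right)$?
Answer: $\frac{242443}{40} \approx 6061.1$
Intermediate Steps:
$j = -24$ ($j = - 3 \left(3 + 5\right) = \left(-3\right) 8 = -24$)
$C{\left(z \right)} = -25 - 5 z$ ($C{\left(z \right)} = \left(5 + z\right) \left(-5\right) = -25 - 5 z$)
$J = \frac{18215}{8}$ ($J = 6 + \frac{1465 + 16702}{8} = 6 + \frac{1}{8} \cdot 18167 = 6 + \frac{18167}{8} = \frac{18215}{8} \approx 2276.9$)
$T{\left(H \right)} = \frac{96}{5} + \frac{H}{5}$ ($T{\left(H \right)} = \frac{\left(-24\right) \left(-4\right) + H}{5} = \frac{96 + H}{5} = \frac{96}{5} + \frac{H}{5}$)
$\left(3763 + T{\left(C{\left(-7 \right)} \right)}\right) + J = \left(3763 + \left(\frac{96}{5} + \frac{-25 - -35}{5}\right)\right) + \frac{18215}{8} = \left(3763 + \left(\frac{96}{5} + \frac{-25 + 35}{5}\right)\right) + \frac{18215}{8} = \left(3763 + \left(\frac{96}{5} + \frac{1}{5} \cdot 10\right)\right) + \frac{18215}{8} = \left(3763 + \left(\frac{96}{5} + 2\right)\right) + \frac{18215}{8} = \left(3763 + \frac{106}{5}\right) + \frac{18215}{8} = \frac{18921}{5} + \frac{18215}{8} = \frac{242443}{40}$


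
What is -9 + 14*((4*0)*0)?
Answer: -9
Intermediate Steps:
-9 + 14*((4*0)*0) = -9 + 14*(0*0) = -9 + 14*0 = -9 + 0 = -9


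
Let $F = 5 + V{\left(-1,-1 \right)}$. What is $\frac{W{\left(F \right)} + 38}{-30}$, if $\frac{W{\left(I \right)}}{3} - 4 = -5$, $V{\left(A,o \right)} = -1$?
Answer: $- \frac{7}{6} \approx -1.1667$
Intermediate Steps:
$F = 4$ ($F = 5 - 1 = 4$)
$W{\left(I \right)} = -3$ ($W{\left(I \right)} = 12 + 3 \left(-5\right) = 12 - 15 = -3$)
$\frac{W{\left(F \right)} + 38}{-30} = \frac{-3 + 38}{-30} = \left(- \frac{1}{30}\right) 35 = - \frac{7}{6}$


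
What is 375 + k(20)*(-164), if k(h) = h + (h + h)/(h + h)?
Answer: -3069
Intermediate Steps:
k(h) = 1 + h (k(h) = h + (2*h)/((2*h)) = h + (2*h)*(1/(2*h)) = h + 1 = 1 + h)
375 + k(20)*(-164) = 375 + (1 + 20)*(-164) = 375 + 21*(-164) = 375 - 3444 = -3069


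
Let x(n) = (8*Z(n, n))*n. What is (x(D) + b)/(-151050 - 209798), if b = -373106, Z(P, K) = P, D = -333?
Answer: -257003/180424 ≈ -1.4244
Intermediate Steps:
x(n) = 8*n**2 (x(n) = (8*n)*n = 8*n**2)
(x(D) + b)/(-151050 - 209798) = (8*(-333)**2 - 373106)/(-151050 - 209798) = (8*110889 - 373106)/(-360848) = (887112 - 373106)*(-1/360848) = 514006*(-1/360848) = -257003/180424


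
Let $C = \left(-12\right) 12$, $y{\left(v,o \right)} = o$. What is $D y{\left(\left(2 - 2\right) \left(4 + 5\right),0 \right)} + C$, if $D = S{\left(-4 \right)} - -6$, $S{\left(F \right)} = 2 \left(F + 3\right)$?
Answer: $-144$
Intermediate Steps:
$S{\left(F \right)} = 6 + 2 F$ ($S{\left(F \right)} = 2 \left(3 + F\right) = 6 + 2 F$)
$C = -144$
$D = 4$ ($D = \left(6 + 2 \left(-4\right)\right) - -6 = \left(6 - 8\right) + 6 = -2 + 6 = 4$)
$D y{\left(\left(2 - 2\right) \left(4 + 5\right),0 \right)} + C = 4 \cdot 0 - 144 = 0 - 144 = -144$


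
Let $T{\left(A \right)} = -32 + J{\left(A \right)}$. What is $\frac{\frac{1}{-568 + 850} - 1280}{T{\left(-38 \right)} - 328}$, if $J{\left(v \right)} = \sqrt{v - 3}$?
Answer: $\frac{21657540}{6093127} + \frac{360959 i \sqrt{41}}{36558762} \approx 3.5544 + 0.063221 i$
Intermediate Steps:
$J{\left(v \right)} = \sqrt{-3 + v}$
$T{\left(A \right)} = -32 + \sqrt{-3 + A}$
$\frac{\frac{1}{-568 + 850} - 1280}{T{\left(-38 \right)} - 328} = \frac{\frac{1}{-568 + 850} - 1280}{\left(-32 + \sqrt{-3 - 38}\right) - 328} = \frac{\frac{1}{282} - 1280}{\left(-32 + \sqrt{-41}\right) - 328} = \frac{\frac{1}{282} - 1280}{\left(-32 + i \sqrt{41}\right) - 328} = - \frac{360959}{282 \left(-360 + i \sqrt{41}\right)}$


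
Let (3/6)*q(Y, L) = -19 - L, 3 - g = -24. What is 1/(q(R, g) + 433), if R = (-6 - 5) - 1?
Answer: 1/341 ≈ 0.0029326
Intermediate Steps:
g = 27 (g = 3 - 1*(-24) = 3 + 24 = 27)
R = -12 (R = -11 - 1 = -12)
q(Y, L) = -38 - 2*L (q(Y, L) = 2*(-19 - L) = -38 - 2*L)
1/(q(R, g) + 433) = 1/((-38 - 2*27) + 433) = 1/((-38 - 54) + 433) = 1/(-92 + 433) = 1/341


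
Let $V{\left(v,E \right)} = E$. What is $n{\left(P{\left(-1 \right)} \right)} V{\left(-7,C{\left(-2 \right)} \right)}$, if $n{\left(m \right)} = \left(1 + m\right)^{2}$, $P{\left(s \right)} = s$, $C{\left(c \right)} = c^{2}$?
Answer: $0$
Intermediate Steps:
$n{\left(P{\left(-1 \right)} \right)} V{\left(-7,C{\left(-2 \right)} \right)} = \left(1 - 1\right)^{2} \left(-2\right)^{2} = 0^{2} \cdot 4 = 0 \cdot 4 = 0$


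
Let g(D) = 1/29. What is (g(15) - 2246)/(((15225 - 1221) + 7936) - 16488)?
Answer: -65133/158108 ≈ -0.41195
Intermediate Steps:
g(D) = 1/29
(g(15) - 2246)/(((15225 - 1221) + 7936) - 16488) = (1/29 - 2246)/(((15225 - 1221) + 7936) - 16488) = -65133/(29*((14004 + 7936) - 16488)) = -65133/(29*(21940 - 16488)) = -65133/29/5452 = -65133/29*1/5452 = -65133/158108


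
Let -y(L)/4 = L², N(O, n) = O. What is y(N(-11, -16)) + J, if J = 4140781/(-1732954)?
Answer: -842890517/1732954 ≈ -486.39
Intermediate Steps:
y(L) = -4*L²
J = -4140781/1732954 (J = 4140781*(-1/1732954) = -4140781/1732954 ≈ -2.3894)
y(N(-11, -16)) + J = -4*(-11)² - 4140781/1732954 = -4*121 - 4140781/1732954 = -484 - 4140781/1732954 = -842890517/1732954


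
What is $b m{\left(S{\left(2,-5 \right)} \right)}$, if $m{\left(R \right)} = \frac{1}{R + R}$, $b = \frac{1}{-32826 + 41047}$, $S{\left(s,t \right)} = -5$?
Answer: $- \frac{1}{82210} \approx -1.2164 \cdot 10^{-5}$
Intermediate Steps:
$b = \frac{1}{8221} \approx 0.00012164$
$m{\left(R \right)} = \frac{1}{2 R}$
$b m{\left(S{\left(2,-5 \right)} \right)} = \frac{\frac{1}{2} \frac{1}{-5}}{8221} = \frac{\frac{1}{2} \left(- \frac{1}{5}\right)}{8221} = \frac{1}{8221} \left(- \frac{1}{10}\right) = - \frac{1}{82210}$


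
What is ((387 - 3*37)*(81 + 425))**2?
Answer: 19503798336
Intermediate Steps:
((387 - 3*37)*(81 + 425))**2 = ((387 - 111)*506)**2 = (276*506)**2 = 139656**2 = 19503798336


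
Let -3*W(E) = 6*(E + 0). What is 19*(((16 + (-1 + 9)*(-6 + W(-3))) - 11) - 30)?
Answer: -475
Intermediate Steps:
W(E) = -2*E (W(E) = -2*(E + 0) = -2*E)
19*(((16 + (-1 + 9)*(-6 + W(-3))) - 11) - 30) = 19*(((16 + (-1 + 9)*(-6 - 2*(-3))) - 11) - 30) = 19*(((16 + 8*(-6 + 6)) - 11) - 30) = 19*(((16 + 8*0) - 11) - 30) = 19*(((16 + 0) - 11) - 30) = 19*((16 - 11) - 30) = 19*(5 - 30) = 19*(-25) = -475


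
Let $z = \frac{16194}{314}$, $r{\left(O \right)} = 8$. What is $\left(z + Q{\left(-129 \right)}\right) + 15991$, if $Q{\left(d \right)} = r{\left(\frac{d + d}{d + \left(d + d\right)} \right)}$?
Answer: $\frac{2519940}{157} \approx 16051.0$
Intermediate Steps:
$Q{\left(d \right)} = 8$
$z = \frac{8097}{157}$ ($z = 16194 \cdot \frac{1}{314} = \frac{8097}{157} \approx 51.573$)
$\left(z + Q{\left(-129 \right)}\right) + 15991 = \left(\frac{8097}{157} + 8\right) + 15991 = \frac{9353}{157} + 15991 = \frac{2519940}{157}$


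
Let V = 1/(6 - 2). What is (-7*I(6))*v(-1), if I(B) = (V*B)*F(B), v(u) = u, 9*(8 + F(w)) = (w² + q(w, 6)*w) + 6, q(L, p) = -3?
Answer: -56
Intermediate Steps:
V = ¼ (V = 1/4 = ¼ ≈ 0.25000)
F(w) = -22/3 - w/3 + w²/9 (F(w) = -8 + ((w² - 3*w) + 6)/9 = -8 + (6 + w² - 3*w)/9 = -8 + (⅔ - w/3 + w²/9) = -22/3 - w/3 + w²/9)
I(B) = B*(-22/3 - B/3 + B²/9)/4 (I(B) = (B/4)*(-22/3 - B/3 + B²/9) = B*(-22/3 - B/3 + B²/9)/4)
(-7*I(6))*v(-1) = -7*6*(-66 + 6² - 3*6)/36*(-1) = -7*6*(-66 + 36 - 18)/36*(-1) = -7*6*(-48)/36*(-1) = -7*(-8)*(-1) = 56*(-1) = -56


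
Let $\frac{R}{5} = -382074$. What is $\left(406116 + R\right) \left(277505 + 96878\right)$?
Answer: $-563167125282$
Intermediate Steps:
$R = -1910370$ ($R = 5 \left(-382074\right) = -1910370$)
$\left(406116 + R\right) \left(277505 + 96878\right) = \left(406116 - 1910370\right) \left(277505 + 96878\right) = \left(-1504254\right) 374383 = -563167125282$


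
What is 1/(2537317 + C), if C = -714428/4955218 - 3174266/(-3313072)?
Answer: 4104248502424/10413782837982110701 ≈ 3.9412e-7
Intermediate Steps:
C = 3340557154293/4104248502424 (C = -714428*1/4955218 - 3174266*(-1/3313072) = -357214/2477609 + 1587133/1656536 = 3340557154293/4104248502424 ≈ 0.81393)
1/(2537317 + C) = 1/(2537317 + 3340557154293/4104248502424) = 1/(10413782837982110701/4104248502424) = 4104248502424/10413782837982110701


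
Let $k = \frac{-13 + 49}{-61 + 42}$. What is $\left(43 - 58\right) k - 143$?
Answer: $- \frac{2177}{19} \approx -114.58$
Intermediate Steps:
$k = - \frac{36}{19}$ ($k = \frac{36}{-19} = 36 \left(- \frac{1}{19}\right) = - \frac{36}{19} \approx -1.8947$)
$\left(43 - 58\right) k - 143 = \left(43 - 58\right) \left(- \frac{36}{19}\right) - 143 = \left(-15\right) \left(- \frac{36}{19}\right) - 143 = \frac{540}{19} - 143 = - \frac{2177}{19}$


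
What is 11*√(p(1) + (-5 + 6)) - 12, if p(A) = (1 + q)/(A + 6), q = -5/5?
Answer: -1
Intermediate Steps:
q = -1 (q = -5*⅕ = -1)
p(A) = 0 (p(A) = (1 - 1)/(A + 6) = 0/(6 + A) = 0)
11*√(p(1) + (-5 + 6)) - 12 = 11*√(0 + (-5 + 6)) - 12 = 11*√(0 + 1) - 12 = 11*√1 - 12 = 11*1 - 12 = 11 - 12 = -1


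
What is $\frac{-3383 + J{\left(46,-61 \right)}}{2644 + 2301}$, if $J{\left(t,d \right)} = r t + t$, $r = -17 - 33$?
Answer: $- \frac{5637}{4945} \approx -1.1399$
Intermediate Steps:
$r = -50$ ($r = -17 - 33 = -50$)
$J{\left(t,d \right)} = - 49 t$ ($J{\left(t,d \right)} = - 50 t + t = - 49 t$)
$\frac{-3383 + J{\left(46,-61 \right)}}{2644 + 2301} = \frac{-3383 - 2254}{2644 + 2301} = \frac{-3383 - 2254}{4945} = \left(-5637\right) \frac{1}{4945} = - \frac{5637}{4945}$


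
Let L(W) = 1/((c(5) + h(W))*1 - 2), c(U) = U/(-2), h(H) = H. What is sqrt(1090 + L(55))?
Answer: 2*sqrt(2779823)/101 ≈ 33.015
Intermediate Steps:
c(U) = -U/2 (c(U) = U*(-1/2) = -U/2)
L(W) = 1/(-9/2 + W) (L(W) = 1/((-1/2*5 + W)*1 - 2) = 1/((-5/2 + W)*1 - 2) = 1/((-5/2 + W) - 2) = 1/(-9/2 + W))
sqrt(1090 + L(55)) = sqrt(1090 + 2/(-9 + 2*55)) = sqrt(1090 + 2/(-9 + 110)) = sqrt(1090 + 2/101) = sqrt(110092/101) = 2*sqrt(2779823)/101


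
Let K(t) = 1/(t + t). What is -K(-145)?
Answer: 1/290 ≈ 0.0034483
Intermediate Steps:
K(t) = 1/(2*t)
-K(-145) = -1/(2*(-145)) = -(-1)/(2*145) = -1*(-1/290) = 1/290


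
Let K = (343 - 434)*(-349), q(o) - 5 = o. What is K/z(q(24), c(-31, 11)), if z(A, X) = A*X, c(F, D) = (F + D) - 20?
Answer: -31759/1160 ≈ -27.378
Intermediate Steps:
c(F, D) = -20 + D + F (c(F, D) = (D + F) - 20 = -20 + D + F)
q(o) = 5 + o
K = 31759 (K = -91*(-349) = 31759)
K/z(q(24), c(-31, 11)) = 31759/(((5 + 24)*(-20 + 11 - 31))) = 31759/((29*(-40))) = 31759/(-1160) = 31759*(-1/1160) = -31759/1160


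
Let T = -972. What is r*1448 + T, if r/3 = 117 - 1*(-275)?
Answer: 1701876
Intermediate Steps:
r = 1176 (r = 3*(117 - 1*(-275)) = 3*(117 + 275) = 3*392 = 1176)
r*1448 + T = 1176*1448 - 972 = 1702848 - 972 = 1701876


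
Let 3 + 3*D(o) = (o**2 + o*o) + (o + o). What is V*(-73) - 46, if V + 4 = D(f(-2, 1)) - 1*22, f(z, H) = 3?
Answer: 1341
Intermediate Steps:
D(o) = -1 + 2*o/3 + 2*o**2/3 (D(o) = -1 + ((o**2 + o*o) + (o + o))/3 = -1 + ((o**2 + o**2) + 2*o)/3 = -1 + (2*o**2 + 2*o)/3 = -1 + (2*o + 2*o**2)/3 = -1 + (2*o/3 + 2*o**2/3) = -1 + 2*o/3 + 2*o**2/3)
V = -19 (V = -4 + ((-1 + (2/3)*3 + (2/3)*3**2) - 1*22) = -4 + ((-1 + 2 + (2/3)*9) - 22) = -4 + ((-1 + 2 + 6) - 22) = -4 + (7 - 22) = -4 - 15 = -19)
V*(-73) - 46 = -19*(-73) - 46 = 1387 - 46 = 1341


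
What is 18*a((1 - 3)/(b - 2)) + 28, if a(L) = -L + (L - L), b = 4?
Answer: 46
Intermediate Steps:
a(L) = -L (a(L) = -L + 0 = -L)
18*a((1 - 3)/(b - 2)) + 28 = 18*(-(1 - 3)/(4 - 2)) + 28 = 18*(-(-2)/2) + 28 = 18*(-1*(-1)) + 28 = 18*1 + 28 = 18 + 28 = 46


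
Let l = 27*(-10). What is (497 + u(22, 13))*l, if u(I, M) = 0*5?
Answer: -134190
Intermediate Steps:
u(I, M) = 0
l = -270
(497 + u(22, 13))*l = (497 + 0)*(-270) = 497*(-270) = -134190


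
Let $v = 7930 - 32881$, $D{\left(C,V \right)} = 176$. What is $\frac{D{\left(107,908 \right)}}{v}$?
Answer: $- \frac{176}{24951} \approx -0.0070538$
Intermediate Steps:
$v = -24951$
$\frac{D{\left(107,908 \right)}}{v} = \frac{176}{-24951} = 176 \left(- \frac{1}{24951}\right) = - \frac{176}{24951}$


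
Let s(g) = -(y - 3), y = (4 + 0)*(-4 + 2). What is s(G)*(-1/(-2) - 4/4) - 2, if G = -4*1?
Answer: -15/2 ≈ -7.5000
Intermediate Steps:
y = -8 (y = 4*(-2) = -8)
G = -4
s(g) = 11 (s(g) = -(-8 - 3) = -1*(-11) = 11)
s(G)*(-1/(-2) - 4/4) - 2 = 11*(-1/(-2) - 4/4) - 2 = 11*(-1*(-½) - 4*¼) - 2 = 11*(½ - 1) - 2 = 11*(-½) - 2 = -11/2 - 2 = -15/2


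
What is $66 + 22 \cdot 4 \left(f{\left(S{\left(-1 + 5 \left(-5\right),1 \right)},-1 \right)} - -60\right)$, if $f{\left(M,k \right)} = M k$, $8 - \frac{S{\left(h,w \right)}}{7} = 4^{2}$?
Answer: $10274$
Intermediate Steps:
$S{\left(h,w \right)} = -56$ ($S{\left(h,w \right)} = 56 - 7 \cdot 4^{2} = 56 - 112 = -56$)
$66 + 22 \cdot 4 \left(f{\left(S{\left(-1 + 5 \left(-5\right),1 \right)},-1 \right)} - -60\right) = 66 + 22 \cdot 4 \left(\left(-56\right) \left(-1\right) - -60\right) = 66 + 88 \left(56 + 60\right) = 66 + 88 \cdot 116 = 66 + 10208 = 10274$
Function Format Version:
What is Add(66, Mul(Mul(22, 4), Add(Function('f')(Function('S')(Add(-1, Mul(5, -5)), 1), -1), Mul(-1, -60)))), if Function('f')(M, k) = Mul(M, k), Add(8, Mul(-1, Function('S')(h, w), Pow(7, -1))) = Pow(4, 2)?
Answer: 10274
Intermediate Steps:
Function('S')(h, w) = -56 (Function('S')(h, w) = Add(56, Mul(-7, Pow(4, 2))) = Add(56, Mul(-7, 16)) = Add(56, -112) = -56)
Add(66, Mul(Mul(22, 4), Add(Function('f')(Function('S')(Add(-1, Mul(5, -5)), 1), -1), Mul(-1, -60)))) = Add(66, Mul(Mul(22, 4), Add(Mul(-56, -1), Mul(-1, -60)))) = Add(66, Mul(88, Add(56, 60))) = Add(66, Mul(88, 116)) = Add(66, 10208) = 10274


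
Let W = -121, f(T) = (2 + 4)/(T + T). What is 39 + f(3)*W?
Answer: -82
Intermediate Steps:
f(T) = 3/T (f(T) = 6/((2*T)) = 6*(1/(2*T)) = 3/T)
39 + f(3)*W = 39 + (3/3)*(-121) = 39 + (3*(⅓))*(-121) = 39 + 1*(-121) = 39 - 121 = -82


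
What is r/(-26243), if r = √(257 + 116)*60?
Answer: -60*√373/26243 ≈ -0.044156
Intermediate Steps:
r = 60*√373 (r = √373*60 = 60*√373 ≈ 1158.8)
r/(-26243) = (60*√373)/(-26243) = (60*√373)*(-1/26243) = -60*√373/26243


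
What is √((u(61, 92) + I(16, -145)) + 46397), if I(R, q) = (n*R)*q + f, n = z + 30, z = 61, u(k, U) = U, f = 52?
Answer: I*√164579 ≈ 405.68*I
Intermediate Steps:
n = 91 (n = 61 + 30 = 91)
I(R, q) = 52 + 91*R*q (I(R, q) = (91*R)*q + 52 = 91*R*q + 52 = 52 + 91*R*q)
√((u(61, 92) + I(16, -145)) + 46397) = √((92 + (52 + 91*16*(-145))) + 46397) = √((92 + (52 - 211120)) + 46397) = √((92 - 211068) + 46397) = √(-210976 + 46397) = √(-164579) = I*√164579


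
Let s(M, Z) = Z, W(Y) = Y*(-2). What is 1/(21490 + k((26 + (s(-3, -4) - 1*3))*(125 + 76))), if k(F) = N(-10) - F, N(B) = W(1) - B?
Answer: 1/17679 ≈ 5.6564e-5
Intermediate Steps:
W(Y) = -2*Y
N(B) = -2 - B (N(B) = -2*1 - B = -2 - B)
k(F) = 8 - F (k(F) = (-2 - 1*(-10)) - F = (-2 + 10) - F = 8 - F)
1/(21490 + k((26 + (s(-3, -4) - 1*3))*(125 + 76))) = 1/(21490 + (8 - (26 + (-4 - 1*3))*(125 + 76))) = 1/(21490 + (8 - (26 + (-4 - 3))*201)) = 1/(21490 + (8 - (26 - 7)*201)) = 1/(21490 + (8 - 19*201)) = 1/(21490 + (8 - 1*3819)) = 1/(21490 + (8 - 3819)) = 1/(21490 - 3811) = 1/17679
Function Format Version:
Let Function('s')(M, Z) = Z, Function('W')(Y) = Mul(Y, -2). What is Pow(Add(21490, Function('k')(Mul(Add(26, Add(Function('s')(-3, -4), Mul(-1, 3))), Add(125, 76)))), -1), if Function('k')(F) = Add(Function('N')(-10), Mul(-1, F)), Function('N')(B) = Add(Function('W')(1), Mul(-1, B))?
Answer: Rational(1, 17679) ≈ 5.6564e-5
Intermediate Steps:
Function('W')(Y) = Mul(-2, Y)
Function('N')(B) = Add(-2, Mul(-1, B)) (Function('N')(B) = Add(Mul(-2, 1), Mul(-1, B)) = Add(-2, Mul(-1, B)))
Function('k')(F) = Add(8, Mul(-1, F)) (Function('k')(F) = Add(Add(-2, Mul(-1, -10)), Mul(-1, F)) = Add(Add(-2, 10), Mul(-1, F)) = Add(8, Mul(-1, F)))
Pow(Add(21490, Function('k')(Mul(Add(26, Add(Function('s')(-3, -4), Mul(-1, 3))), Add(125, 76)))), -1) = Pow(Add(21490, Add(8, Mul(-1, Mul(Add(26, Add(-4, Mul(-1, 3))), Add(125, 76))))), -1) = Pow(Add(21490, Add(8, Mul(-1, Mul(Add(26, Add(-4, -3)), 201)))), -1) = Pow(Add(21490, Add(8, Mul(-1, Mul(Add(26, -7), 201)))), -1) = Pow(Add(21490, Add(8, Mul(-1, Mul(19, 201)))), -1) = Pow(Add(21490, Add(8, Mul(-1, 3819))), -1) = Pow(Add(21490, Add(8, -3819)), -1) = Pow(Add(21490, -3811), -1) = Pow(17679, -1) = Rational(1, 17679)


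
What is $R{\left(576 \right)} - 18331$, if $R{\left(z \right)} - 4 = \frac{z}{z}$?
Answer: $-18326$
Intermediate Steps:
$R{\left(z \right)} = 5$ ($R{\left(z \right)} = 4 + \frac{z}{z} = 4 + 1 = 5$)
$R{\left(576 \right)} - 18331 = 5 - 18331 = -18326$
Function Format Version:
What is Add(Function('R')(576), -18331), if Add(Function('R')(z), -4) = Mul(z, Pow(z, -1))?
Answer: -18326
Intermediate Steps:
Function('R')(z) = 5 (Function('R')(z) = Add(4, Mul(z, Pow(z, -1))) = Add(4, 1) = 5)
Add(Function('R')(576), -18331) = Add(5, -18331) = -18326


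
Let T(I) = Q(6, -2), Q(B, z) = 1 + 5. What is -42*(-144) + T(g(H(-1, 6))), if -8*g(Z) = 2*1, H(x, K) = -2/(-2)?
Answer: 6054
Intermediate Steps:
H(x, K) = 1 (H(x, K) = -2*(-1/2) = 1)
g(Z) = -1/4
Q(B, z) = 6
T(I) = 6
-42*(-144) + T(g(H(-1, 6))) = -42*(-144) + 6 = 6048 + 6 = 6054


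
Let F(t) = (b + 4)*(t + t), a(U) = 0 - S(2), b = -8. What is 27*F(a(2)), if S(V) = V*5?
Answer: 2160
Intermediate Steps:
S(V) = 5*V
a(U) = -10 (a(U) = 0 - 5*2 = 0 - 1*10 = 0 - 10 = -10)
F(t) = -8*t (F(t) = (-8 + 4)*(t + t) = -8*t)
27*F(a(2)) = 27*(-8*(-10)) = 27*80 = 2160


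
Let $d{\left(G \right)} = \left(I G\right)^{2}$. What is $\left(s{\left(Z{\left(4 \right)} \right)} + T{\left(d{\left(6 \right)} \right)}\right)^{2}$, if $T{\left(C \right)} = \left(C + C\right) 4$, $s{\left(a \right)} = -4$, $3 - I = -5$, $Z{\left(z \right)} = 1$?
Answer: $339591184$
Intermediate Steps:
$I = 8$ ($I = 3 - -5 = 3 + 5 = 8$)
$d{\left(G \right)} = 64 G^{2}$ ($d{\left(G \right)} = \left(8 G\right)^{2} = 64 G^{2}$)
$T{\left(C \right)} = 8 C$ ($T{\left(C \right)} = 2 C 4 = 8 C$)
$\left(s{\left(Z{\left(4 \right)} \right)} + T{\left(d{\left(6 \right)} \right)}\right)^{2} = \left(-4 + 8 \cdot 64 \cdot 6^{2}\right)^{2} = \left(-4 + 8 \cdot 64 \cdot 36\right)^{2} = \left(-4 + 8 \cdot 2304\right)^{2} = \left(-4 + 18432\right)^{2} = 18428^{2} = 339591184$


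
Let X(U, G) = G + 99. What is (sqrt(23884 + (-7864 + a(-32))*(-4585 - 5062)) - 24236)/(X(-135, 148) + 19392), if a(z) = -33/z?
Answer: -24236/19639 + sqrt(4856188386)/157112 ≈ -0.79053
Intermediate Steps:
X(U, G) = 99 + G
(sqrt(23884 + (-7864 + a(-32))*(-4585 - 5062)) - 24236)/(X(-135, 148) + 19392) = (sqrt(23884 + (-7864 - 33/(-32))*(-4585 - 5062)) - 24236)/((99 + 148) + 19392) = (sqrt(23884 + (-7864 - 33*(-1/32))*(-9647)) - 24236)/(247 + 19392) = (sqrt(23884 + (-7864 + 33/32)*(-9647)) - 24236)/19639 = (sqrt(23884 - 251615/32*(-9647)) - 24236)*(1/19639) = (sqrt(23884 + 2427329905/32) - 24236)*(1/19639) = (sqrt(2428094193/32) - 24236)*(1/19639) = (sqrt(4856188386)/8 - 24236)*(1/19639) = (-24236 + sqrt(4856188386)/8)*(1/19639) = -24236/19639 + sqrt(4856188386)/157112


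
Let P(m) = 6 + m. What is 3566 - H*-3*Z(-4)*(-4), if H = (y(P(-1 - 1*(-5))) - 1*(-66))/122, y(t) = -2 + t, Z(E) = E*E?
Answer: 210422/61 ≈ 3449.5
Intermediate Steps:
Z(E) = E²
H = 37/61 (H = ((-2 + (6 + (-1 - 1*(-5)))) - 1*(-66))/122 = ((-2 + (6 + (-1 + 5))) + 66)*(1/122) = ((-2 + (6 + 4)) + 66)*(1/122) = ((-2 + 10) + 66)*(1/122) = (8 + 66)*(1/122) = 74*(1/122) = 37/61 ≈ 0.60656)
3566 - H*-3*Z(-4)*(-4) = 3566 - 37*-3*(-4)²*(-4)/61 = 3566 - 37*-3*16*(-4)/61 = 3566 - 37*(-48*(-4))/61 = 3566 - 37*192/61 = 3566 - 1*7104/61 = 3566 - 7104/61 = 210422/61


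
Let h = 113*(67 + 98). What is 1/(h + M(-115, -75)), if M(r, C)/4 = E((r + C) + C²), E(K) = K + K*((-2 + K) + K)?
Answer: 1/236310705 ≈ 4.2317e-9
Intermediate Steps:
E(K) = K + K*(-2 + 2*K)
M(r, C) = 4*(C + r + C²)*(-1 + 2*C + 2*r + 2*C²) (M(r, C) = 4*(((r + C) + C²)*(-1 + 2*((r + C) + C²))) = 4*(((C + r) + C²)*(-1 + 2*((C + r) + C²))) = 4*((C + r + C²)*(-1 + 2*(C + r + C²))) = 4*((C + r + C²)*(-1 + (2*C + 2*r + 2*C²))) = 4*((C + r + C²)*(-1 + 2*C + 2*r + 2*C²)) = 4*(C + r + C²)*(-1 + 2*C + 2*r + 2*C²))
h = 18645 (h = 113*165 = 18645)
1/(h + M(-115, -75)) = 1/(18645 + 4*(-75 - 115 + (-75)²)*(-1 + 2*(-75) + 2*(-115) + 2*(-75)²)) = 1/(18645 + 4*(-75 - 115 + 5625)*(-1 - 150 - 230 + 2*5625)) = 1/(18645 + 4*5435*(-1 - 150 - 230 + 11250)) = 1/(18645 + 4*5435*10869) = 1/(18645 + 236292060) = 1/236310705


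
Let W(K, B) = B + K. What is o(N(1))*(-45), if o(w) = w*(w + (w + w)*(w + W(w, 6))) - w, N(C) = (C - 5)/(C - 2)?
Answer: -20700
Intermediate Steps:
N(C) = (-5 + C)/(-2 + C)
o(w) = -w + w*(w + 2*w*(6 + 2*w)) (o(w) = w*(w + (w + w)*(w + (6 + w))) - w = w*(w + (2*w)*(6 + 2*w)) - w = w*(w + 2*w*(6 + 2*w)) - w = -w + w*(w + 2*w*(6 + 2*w)))
o(N(1))*(-45) = (((-5 + 1)/(-2 + 1))*(-1 + 4*((-5 + 1)/(-2 + 1))² + 13*((-5 + 1)/(-2 + 1))))*(-45) = ((-4/(-1))*(-1 + 4*(-4/(-1))² + 13*(-4/(-1))))*(-45) = ((-1*(-4))*(-1 + 4*(-1*(-4))² + 13*(-1*(-4))))*(-45) = (4*(-1 + 4*4² + 13*4))*(-45) = (4*(-1 + 4*16 + 52))*(-45) = (4*(-1 + 64 + 52))*(-45) = (4*115)*(-45) = 460*(-45) = -20700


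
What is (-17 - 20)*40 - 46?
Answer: -1526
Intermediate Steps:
(-17 - 20)*40 - 46 = -37*40 - 46 = -1480 - 46 = -1526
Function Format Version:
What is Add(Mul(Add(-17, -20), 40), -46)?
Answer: -1526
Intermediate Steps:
Add(Mul(Add(-17, -20), 40), -46) = Add(Mul(-37, 40), -46) = Add(-1480, -46) = -1526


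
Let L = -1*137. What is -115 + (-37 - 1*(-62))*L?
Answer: -3540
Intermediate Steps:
L = -137
-115 + (-37 - 1*(-62))*L = -115 + (-37 - 1*(-62))*(-137) = -115 + (-37 + 62)*(-137) = -115 + 25*(-137) = -115 - 3425 = -3540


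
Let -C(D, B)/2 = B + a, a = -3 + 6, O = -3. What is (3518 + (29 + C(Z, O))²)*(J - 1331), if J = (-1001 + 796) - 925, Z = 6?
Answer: -10727499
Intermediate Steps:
a = 3
C(D, B) = -6 - 2*B (C(D, B) = -2*(B + 3) = -2*(3 + B) = -6 - 2*B)
J = -1130 (J = -205 - 925 = -1130)
(3518 + (29 + C(Z, O))²)*(J - 1331) = (3518 + (29 + (-6 - 2*(-3)))²)*(-1130 - 1331) = (3518 + (29 + (-6 + 6))²)*(-2461) = (3518 + (29 + 0)²)*(-2461) = (3518 + 29²)*(-2461) = (3518 + 841)*(-2461) = 4359*(-2461) = -10727499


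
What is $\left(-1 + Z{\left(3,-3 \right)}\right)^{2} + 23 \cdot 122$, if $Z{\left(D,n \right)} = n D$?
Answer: $2906$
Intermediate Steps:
$Z{\left(D,n \right)} = D n$
$\left(-1 + Z{\left(3,-3 \right)}\right)^{2} + 23 \cdot 122 = \left(-1 + 3 \left(-3\right)\right)^{2} + 23 \cdot 122 = \left(-1 - 9\right)^{2} + 2806 = \left(-10\right)^{2} + 2806 = 100 + 2806 = 2906$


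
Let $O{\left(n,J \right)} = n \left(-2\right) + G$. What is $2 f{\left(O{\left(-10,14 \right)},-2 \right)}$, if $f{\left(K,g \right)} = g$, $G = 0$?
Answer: $-4$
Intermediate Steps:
$O{\left(n,J \right)} = - 2 n$ ($O{\left(n,J \right)} = n \left(-2\right) + 0 = - 2 n + 0 = - 2 n$)
$2 f{\left(O{\left(-10,14 \right)},-2 \right)} = 2 \left(-2\right) = -4$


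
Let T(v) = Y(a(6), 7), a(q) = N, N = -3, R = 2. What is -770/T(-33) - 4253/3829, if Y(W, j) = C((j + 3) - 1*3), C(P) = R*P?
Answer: -214848/3829 ≈ -56.111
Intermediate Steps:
a(q) = -3
C(P) = 2*P
Y(W, j) = 2*j (Y(W, j) = 2*((j + 3) - 1*3) = 2*((3 + j) - 3) = 2*j)
T(v) = 14 (T(v) = 2*7 = 14)
-770/T(-33) - 4253/3829 = -770/14 - 4253/3829 = -770*1/14 - 4253*1/3829 = -55 - 4253/3829 = -214848/3829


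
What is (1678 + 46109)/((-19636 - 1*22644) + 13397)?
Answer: -2811/1699 ≈ -1.6545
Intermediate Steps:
(1678 + 46109)/((-19636 - 1*22644) + 13397) = 47787/((-19636 - 22644) + 13397) = 47787/(-42280 + 13397) = 47787/(-28883) = 47787*(-1/28883) = -2811/1699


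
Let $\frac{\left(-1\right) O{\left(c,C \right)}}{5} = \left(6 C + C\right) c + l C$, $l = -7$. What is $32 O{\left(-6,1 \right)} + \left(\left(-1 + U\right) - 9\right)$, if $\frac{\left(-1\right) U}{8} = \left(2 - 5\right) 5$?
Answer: $7950$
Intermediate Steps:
$O{\left(c,C \right)} = 35 C - 35 C c$ ($O{\left(c,C \right)} = - 5 \left(\left(6 C + C\right) c - 7 C\right) = - 5 \left(7 C c - 7 C\right) = - 5 \left(- 7 C + 7 C c\right) = 35 C - 35 C c$)
$U = 120$ ($U = - 8 \left(2 - 5\right) 5 = - 8 \left(\left(-3\right) 5\right) = \left(-8\right) \left(-15\right) = 120$)
$32 O{\left(-6,1 \right)} + \left(\left(-1 + U\right) - 9\right) = 32 \cdot 35 \cdot 1 \left(1 - -6\right) + \left(\left(-1 + 120\right) - 9\right) = 32 \cdot 35 \cdot 1 \left(1 + 6\right) + \left(119 - 9\right) = 32 \cdot 35 \cdot 1 \cdot 7 + 110 = 32 \cdot 245 + 110 = 7840 + 110 = 7950$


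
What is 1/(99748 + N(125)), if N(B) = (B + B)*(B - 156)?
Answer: 1/91998 ≈ 1.0870e-5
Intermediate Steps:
N(B) = 2*B*(-156 + B) (N(B) = (2*B)*(-156 + B) = 2*B*(-156 + B))
1/(99748 + N(125)) = 1/(99748 + 2*125*(-156 + 125)) = 1/(99748 + 2*125*(-31)) = 1/(99748 - 7750) = 1/91998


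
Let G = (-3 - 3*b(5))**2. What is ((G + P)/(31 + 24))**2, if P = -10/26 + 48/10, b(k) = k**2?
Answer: 1294344529/105625 ≈ 12254.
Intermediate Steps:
P = 287/65 (P = -10*1/26 + 48*(1/10) = -5/13 + 24/5 = 287/65 ≈ 4.4154)
G = 6084 (G = (-3 - 3*5**2)**2 = (-3 - 3*25)**2 = (-3 - 75)**2 = (-78)**2 = 6084)
((G + P)/(31 + 24))**2 = ((6084 + 287/65)/(31 + 24))**2 = ((395747/65)/55)**2 = ((395747/65)*(1/55))**2 = (35977/325)**2 = 1294344529/105625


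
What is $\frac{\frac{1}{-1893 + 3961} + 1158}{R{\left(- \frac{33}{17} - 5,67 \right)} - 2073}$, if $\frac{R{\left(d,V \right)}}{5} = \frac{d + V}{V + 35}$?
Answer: $- \frac{2076243915}{3711519218} \approx -0.55941$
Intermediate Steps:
$R{\left(d,V \right)} = \frac{5 \left(V + d\right)}{35 + V}$ ($R{\left(d,V \right)} = 5 \frac{d + V}{V + 35} = 5 \frac{V + d}{35 + V} = \frac{5 \left(V + d\right)}{35 + V}$)
$\frac{\frac{1}{-1893 + 3961} + 1158}{R{\left(- \frac{33}{17} - 5,67 \right)} - 2073} = \frac{\frac{1}{-1893 + 3961} + 1158}{\frac{5 \left(67 - \left(5 + \frac{33}{17}\right)\right)}{35 + 67} - 2073} = \frac{\frac{1}{2068} + 1158}{\frac{5 \left(67 - \frac{118}{17}\right)}{102} - 2073} = \frac{\frac{1}{2068} + 1158}{5 \cdot \frac{1}{102} \left(67 - \frac{118}{17}\right) - 2073} = \frac{2394745}{2068 \left(5 \cdot \frac{1}{102} \left(67 - \frac{118}{17}\right) - 2073\right)} = \frac{2394745}{2068 \left(5 \cdot \frac{1}{102} \cdot \frac{1021}{17} - 2073\right)} = \frac{2394745}{2068 \left(\frac{5105}{1734} - 2073\right)} = \frac{2394745}{2068 \left(- \frac{3589477}{1734}\right)} = \frac{2394745}{2068} \left(- \frac{1734}{3589477}\right) = - \frac{2076243915}{3711519218}$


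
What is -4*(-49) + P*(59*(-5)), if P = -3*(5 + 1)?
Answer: 5506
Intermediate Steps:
P = -18 (P = -3*6 = -18)
-4*(-49) + P*(59*(-5)) = -4*(-49) - 1062*(-5) = 196 - 18*(-295) = 196 + 5310 = 5506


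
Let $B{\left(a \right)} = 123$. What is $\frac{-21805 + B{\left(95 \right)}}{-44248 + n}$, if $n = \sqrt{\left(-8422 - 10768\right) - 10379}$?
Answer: $\frac{959385136}{1957915073} + \frac{21682 i \sqrt{29569}}{1957915073} \approx 0.49 + 0.0019042 i$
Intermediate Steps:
$n = i \sqrt{29569}$ ($n = \sqrt{-19190 - 10379} = \sqrt{-29569} = i \sqrt{29569} \approx 171.96 i$)
$\frac{-21805 + B{\left(95 \right)}}{-44248 + n} = \frac{-21805 + 123}{-44248 + i \sqrt{29569}} = - \frac{21682}{-44248 + i \sqrt{29569}}$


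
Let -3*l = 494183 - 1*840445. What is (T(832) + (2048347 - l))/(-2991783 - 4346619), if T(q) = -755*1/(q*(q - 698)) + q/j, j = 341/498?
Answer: -220593126848371/836961068706048 ≈ -0.26356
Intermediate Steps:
j = 341/498 (j = 341*(1/498) = 341/498 ≈ 0.68474)
l = 346262/3 (l = -(494183 - 1*840445)/3 = -(494183 - 840445)/3 = -1/3*(-346262) = 346262/3 ≈ 1.1542e+5)
T(q) = 498*q/341 - 755/(q*(-698 + q)) (T(q) = -755*1/(q*(q - 698)) + q/(341/498) = -755*1/(q*(-698 + q)) + q*(498/341) = -755/(q*(-698 + q)) + 498*q/341 = 498*q/341 - 755/(q*(-698 + q)))
(T(832) + (2048347 - l))/(-2991783 - 4346619) = ((1/341)*(-257455 - 347604*832**2 + 498*832**3)/(832*(-698 + 832)) + (2048347 - 1*346262/3))/(-2991783 - 4346619) = ((1/341)*(1/832)*(-257455 - 347604*692224 + 498*575930368)/134 + (2048347 - 346262/3))/(-7338402) = ((1/341)*(1/832)*(1/134)*(-257455 - 240619831296 + 286813323264) + 5798779/3)*(-1/7338402) = ((1/341)*(1/832)*(1/134)*46193234513 + 5798779/3)*(-1/7338402) = (46193234513/38017408 + 5798779/3)*(-1/7338402) = (220593126848371/114052224)*(-1/7338402) = -220593126848371/836961068706048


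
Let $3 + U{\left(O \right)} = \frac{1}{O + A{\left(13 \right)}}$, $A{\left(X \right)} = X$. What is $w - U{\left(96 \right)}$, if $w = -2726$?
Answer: $- \frac{296808}{109} \approx -2723.0$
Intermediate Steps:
$U{\left(O \right)} = -3 + \frac{1}{13 + O}$ ($U{\left(O \right)} = -3 + \frac{1}{O + 13} = -3 + \frac{1}{13 + O}$)
$w - U{\left(96 \right)} = -2726 - \frac{-38 - 288}{13 + 96} = -2726 - \frac{-38 - 288}{109} = -2726 - \frac{1}{109} \left(-326\right) = -2726 - - \frac{326}{109} = -2726 + \frac{326}{109} = - \frac{296808}{109}$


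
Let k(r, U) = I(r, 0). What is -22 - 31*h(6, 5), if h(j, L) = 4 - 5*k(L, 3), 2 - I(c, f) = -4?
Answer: 784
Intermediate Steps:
I(c, f) = 6 (I(c, f) = 2 - 1*(-4) = 2 + 4 = 6)
k(r, U) = 6
h(j, L) = -26 (h(j, L) = 4 - 5*6 = 4 - 30 = -26)
-22 - 31*h(6, 5) = -22 - 31*(-26) = -22 + 806 = 784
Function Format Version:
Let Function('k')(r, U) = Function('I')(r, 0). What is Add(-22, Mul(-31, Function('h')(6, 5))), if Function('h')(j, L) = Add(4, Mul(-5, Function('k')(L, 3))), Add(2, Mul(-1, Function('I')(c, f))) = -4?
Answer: 784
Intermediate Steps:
Function('I')(c, f) = 6 (Function('I')(c, f) = Add(2, Mul(-1, -4)) = Add(2, 4) = 6)
Function('k')(r, U) = 6
Function('h')(j, L) = -26 (Function('h')(j, L) = Add(4, Mul(-5, 6)) = Add(4, -30) = -26)
Add(-22, Mul(-31, Function('h')(6, 5))) = Add(-22, Mul(-31, -26)) = Add(-22, 806) = 784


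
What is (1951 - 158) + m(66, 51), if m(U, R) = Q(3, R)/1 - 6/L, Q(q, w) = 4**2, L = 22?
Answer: 19896/11 ≈ 1808.7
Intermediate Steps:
Q(q, w) = 16
m(U, R) = 173/11 (m(U, R) = 16/1 - 6/22 = 16*1 - 6*1/22 = 16 - 3/11 = 173/11)
(1951 - 158) + m(66, 51) = (1951 - 158) + 173/11 = 1793 + 173/11 = 19896/11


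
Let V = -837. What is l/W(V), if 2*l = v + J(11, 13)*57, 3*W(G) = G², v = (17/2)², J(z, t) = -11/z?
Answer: 61/1868184 ≈ 3.2652e-5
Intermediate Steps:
v = 289/4 (v = (17*(½))² = (17/2)² = 289/4 ≈ 72.250)
W(G) = G²/3
l = 61/8 (l = (289/4 - 11/11*57)/2 = (289/4 - 11*1/11*57)/2 = (289/4 - 1*57)/2 = (289/4 - 57)/2 = (½)*(61/4) = 61/8 ≈ 7.6250)
l/W(V) = 61/(8*(((⅓)*(-837)²))) = 61/(8*(((⅓)*700569))) = (61/8)/233523 = (61/8)*(1/233523) = 61/1868184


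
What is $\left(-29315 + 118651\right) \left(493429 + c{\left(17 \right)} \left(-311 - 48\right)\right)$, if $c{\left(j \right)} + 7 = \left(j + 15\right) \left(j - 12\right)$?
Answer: $39174014672$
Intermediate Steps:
$c{\left(j \right)} = -7 + \left(-12 + j\right) \left(15 + j\right)$ ($c{\left(j \right)} = -7 + \left(j + 15\right) \left(j - 12\right) = -7 + \left(15 + j\right) \left(-12 + j\right) = -7 + \left(-12 + j\right) \left(15 + j\right)$)
$\left(-29315 + 118651\right) \left(493429 + c{\left(17 \right)} \left(-311 - 48\right)\right) = \left(-29315 + 118651\right) \left(493429 + \left(-187 + 17^{2} + 3 \cdot 17\right) \left(-311 - 48\right)\right) = 89336 \left(493429 + \left(-187 + 289 + 51\right) \left(-359\right)\right) = 89336 \left(493429 + 153 \left(-359\right)\right) = 89336 \left(493429 - 54927\right) = 89336 \cdot 438502 = 39174014672$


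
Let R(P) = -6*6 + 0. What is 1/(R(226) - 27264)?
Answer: -1/27300 ≈ -3.6630e-5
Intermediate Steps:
R(P) = -36 (R(P) = -36 + 0 = -36)
1/(R(226) - 27264) = 1/(-36 - 27264) = 1/(-27300) = -1/27300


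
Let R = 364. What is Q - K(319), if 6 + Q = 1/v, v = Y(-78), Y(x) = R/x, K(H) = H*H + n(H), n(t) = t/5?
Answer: -7128171/70 ≈ -1.0183e+5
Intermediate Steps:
n(t) = t/5 (n(t) = t*(⅕) = t/5)
K(H) = H² + H/5 (K(H) = H*H + H/5 = H² + H/5)
Y(x) = 364/x
v = -14/3 (v = 364/(-78) = 364*(-1/78) = -14/3 ≈ -4.6667)
Q = -87/14 (Q = -6 + 1/(-14/3) = -6 - 3/14 = -87/14 ≈ -6.2143)
Q - K(319) = -87/14 - 319*(⅕ + 319) = -87/14 - 319*1596/5 = -87/14 - 1*509124/5 = -87/14 - 509124/5 = -7128171/70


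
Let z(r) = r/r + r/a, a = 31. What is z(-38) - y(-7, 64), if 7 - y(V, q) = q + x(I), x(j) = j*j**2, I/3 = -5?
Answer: -102865/31 ≈ -3318.2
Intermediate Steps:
I = -15 (I = 3*(-5) = -15)
x(j) = j**3
z(r) = 1 + r/31 (z(r) = r/r + r/31 = 1 + r*(1/31) = 1 + r/31)
y(V, q) = 3382 - q (y(V, q) = 7 - (q + (-15)**3) = 7 - (q - 3375) = 7 - (-3375 + q) = 7 + (3375 - q) = 3382 - q)
z(-38) - y(-7, 64) = (1 + (1/31)*(-38)) - (3382 - 1*64) = (1 - 38/31) - (3382 - 64) = -7/31 - 1*3318 = -7/31 - 3318 = -102865/31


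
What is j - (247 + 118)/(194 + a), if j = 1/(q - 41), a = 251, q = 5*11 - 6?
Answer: -495/712 ≈ -0.69522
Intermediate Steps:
q = 49 (q = 55 - 6 = 49)
j = ⅛ (j = 1/(49 - 41) = 1/8 = ⅛ ≈ 0.12500)
j - (247 + 118)/(194 + a) = ⅛ - (247 + 118)/(194 + 251) = ⅛ - 365/445 = ⅛ - 1*73/89 = ⅛ - 73/89 = -495/712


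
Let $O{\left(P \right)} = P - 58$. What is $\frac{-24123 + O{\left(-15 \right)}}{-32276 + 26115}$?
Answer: $\frac{24196}{6161} \approx 3.9273$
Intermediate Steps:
$O{\left(P \right)} = -58 + P$ ($O{\left(P \right)} = P - 58 = -58 + P$)
$\frac{-24123 + O{\left(-15 \right)}}{-32276 + 26115} = \frac{-24123 - 73}{-32276 + 26115} = \frac{-24123 - 73}{-6161} = \left(-24196\right) \left(- \frac{1}{6161}\right) = \frac{24196}{6161}$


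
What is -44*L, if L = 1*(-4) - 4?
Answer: 352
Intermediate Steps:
L = -8 (L = -4 - 4 = -8)
-44*L = -44*(-8) = 352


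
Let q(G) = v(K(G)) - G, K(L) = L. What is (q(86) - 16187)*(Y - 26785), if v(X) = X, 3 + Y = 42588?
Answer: -255754600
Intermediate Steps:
Y = 42585 (Y = -3 + 42588 = 42585)
q(G) = 0 (q(G) = G - G = 0)
(q(86) - 16187)*(Y - 26785) = (0 - 16187)*(42585 - 26785) = -16187*15800 = -255754600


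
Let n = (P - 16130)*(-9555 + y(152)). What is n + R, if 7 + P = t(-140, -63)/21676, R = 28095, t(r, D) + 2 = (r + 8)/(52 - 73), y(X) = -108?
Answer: 11832055600971/75866 ≈ 1.5596e+8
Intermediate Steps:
t(r, D) = -50/21 - r/21 (t(r, D) = -2 + (r + 8)/(52 - 73) = -2 + (8 + r)/(-21) = -2 + (8 + r)*(-1/21) = -2 + (-8/21 - r/21) = -50/21 - r/21)
P = -531047/75866 (P = -7 + (-50/21 - 1/21*(-140))/21676 = -7 + (-50/21 + 20/3)*(1/21676) = -7 + (30/7)*(1/21676) = -7 + 15/75866 = -531047/75866 ≈ -6.9998)
n = 11829924145701/75866 (n = (-531047/75866 - 16130)*(-9555 - 108) = -1224249627/75866*(-9663) = 11829924145701/75866 ≈ 1.5593e+8)
n + R = 11829924145701/75866 + 28095 = 11832055600971/75866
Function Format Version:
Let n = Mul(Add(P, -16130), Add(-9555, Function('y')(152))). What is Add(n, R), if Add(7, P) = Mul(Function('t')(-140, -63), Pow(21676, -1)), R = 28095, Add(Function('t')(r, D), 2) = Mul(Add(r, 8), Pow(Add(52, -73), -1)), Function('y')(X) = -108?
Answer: Rational(11832055600971, 75866) ≈ 1.5596e+8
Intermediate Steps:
Function('t')(r, D) = Add(Rational(-50, 21), Mul(Rational(-1, 21), r)) (Function('t')(r, D) = Add(-2, Mul(Add(r, 8), Pow(Add(52, -73), -1))) = Add(-2, Mul(Add(8, r), Pow(-21, -1))) = Add(-2, Mul(Add(8, r), Rational(-1, 21))) = Add(-2, Add(Rational(-8, 21), Mul(Rational(-1, 21), r))) = Add(Rational(-50, 21), Mul(Rational(-1, 21), r)))
P = Rational(-531047, 75866) (P = Add(-7, Mul(Add(Rational(-50, 21), Mul(Rational(-1, 21), -140)), Pow(21676, -1))) = Add(-7, Mul(Add(Rational(-50, 21), Rational(20, 3)), Rational(1, 21676))) = Add(-7, Mul(Rational(30, 7), Rational(1, 21676))) = Add(-7, Rational(15, 75866)) = Rational(-531047, 75866) ≈ -6.9998)
n = Rational(11829924145701, 75866) (n = Mul(Add(Rational(-531047, 75866), -16130), Add(-9555, -108)) = Mul(Rational(-1224249627, 75866), -9663) = Rational(11829924145701, 75866) ≈ 1.5593e+8)
Add(n, R) = Add(Rational(11829924145701, 75866), 28095) = Rational(11832055600971, 75866)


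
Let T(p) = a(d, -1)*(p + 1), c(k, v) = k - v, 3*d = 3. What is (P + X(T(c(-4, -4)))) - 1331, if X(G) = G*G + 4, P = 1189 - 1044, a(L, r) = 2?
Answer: -1178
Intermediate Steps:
d = 1 (d = (⅓)*3 = 1)
P = 145
T(p) = 2 + 2*p (T(p) = 2*(p + 1) = 2*(1 + p) = 2 + 2*p)
X(G) = 4 + G² (X(G) = G² + 4 = 4 + G²)
(P + X(T(c(-4, -4)))) - 1331 = (145 + (4 + (2 + 2*(-4 - 1*(-4)))²)) - 1331 = (145 + (4 + (2 + 2*(-4 + 4))²)) - 1331 = (145 + (4 + (2 + 2*0)²)) - 1331 = (145 + (4 + (2 + 0)²)) - 1331 = (145 + (4 + 2²)) - 1331 = (145 + (4 + 4)) - 1331 = (145 + 8) - 1331 = 153 - 1331 = -1178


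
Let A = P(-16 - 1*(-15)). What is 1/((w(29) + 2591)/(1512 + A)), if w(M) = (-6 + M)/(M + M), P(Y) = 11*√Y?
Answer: 87696/150301 + 638*I/150301 ≈ 0.58347 + 0.0042448*I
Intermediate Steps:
A = 11*I (A = 11*√(-16 - 1*(-15)) = 11*√(-16 + 15) = 11*√(-1) = 11*I ≈ 11.0*I)
w(M) = (-6 + M)/(2*M) (w(M) = (-6 + M)/((2*M)) = (-6 + M)*(1/(2*M)) = (-6 + M)/(2*M))
1/((w(29) + 2591)/(1512 + A)) = 1/(((½)*(-6 + 29)/29 + 2591)/(1512 + 11*I)) = 1/(((½)*(1/29)*23 + 2591)*((1512 - 11*I)/2286265)) = 1/((23/58 + 2591)*((1512 - 11*I)/2286265)) = 1/(150301*((1512 - 11*I)/2286265)/58) = 1/(150301*(1512 - 11*I)/132603370) = 87696/150301 + 638*I/150301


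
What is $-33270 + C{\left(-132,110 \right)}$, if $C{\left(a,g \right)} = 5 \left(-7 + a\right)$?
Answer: $-33965$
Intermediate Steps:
$C{\left(a,g \right)} = -35 + 5 a$
$-33270 + C{\left(-132,110 \right)} = -33270 + \left(-35 + 5 \left(-132\right)\right) = -33270 - 695 = -33965$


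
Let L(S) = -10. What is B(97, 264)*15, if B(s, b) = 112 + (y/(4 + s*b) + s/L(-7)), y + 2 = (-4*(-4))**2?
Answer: 9826356/6403 ≈ 1534.6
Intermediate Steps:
y = 254 (y = -2 + (-4*(-4))**2 = -2 + 16**2 = -2 + 256 = 254)
B(s, b) = 112 + 254/(4 + b*s) - s/10 (B(s, b) = 112 + (254/(4 + s*b) + s/(-10)) = 112 + (254/(4 + b*s) + s*(-1/10)) = 112 + (254/(4 + b*s) - s/10) = 112 + 254/(4 + b*s) - s/10)
B(97, 264)*15 = ((7020 - 4*97 - 1*264*97**2 + 1120*264*97)/(10*(4 + 264*97)))*15 = ((7020 - 388 - 1*264*9409 + 28680960)/(10*(4 + 25608)))*15 = ((1/10)*(7020 - 388 - 2483976 + 28680960)/25612)*15 = ((1/10)*(1/25612)*26203616)*15 = (3275452/32015)*15 = 9826356/6403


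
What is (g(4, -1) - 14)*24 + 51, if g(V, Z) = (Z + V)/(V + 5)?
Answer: -277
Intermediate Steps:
g(V, Z) = (V + Z)/(5 + V)
(g(4, -1) - 14)*24 + 51 = ((4 - 1)/(5 + 4) - 14)*24 + 51 = (3/9 - 14)*24 + 51 = ((⅑)*3 - 14)*24 + 51 = (⅓ - 14)*24 + 51 = -41/3*24 + 51 = -328 + 51 = -277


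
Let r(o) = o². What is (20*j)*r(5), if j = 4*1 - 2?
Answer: 1000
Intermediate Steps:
j = 2 (j = 4 - 2 = 2)
(20*j)*r(5) = (20*2)*5² = 40*25 = 1000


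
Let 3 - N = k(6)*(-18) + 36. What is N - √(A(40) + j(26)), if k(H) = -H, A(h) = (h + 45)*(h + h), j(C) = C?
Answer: -141 - √6826 ≈ -223.62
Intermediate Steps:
A(h) = 2*h*(45 + h) (A(h) = (45 + h)*(2*h) = 2*h*(45 + h))
N = -141 (N = 3 - (-1*6*(-18) + 36) = 3 - (-6*(-18) + 36) = 3 - (108 + 36) = 3 - 1*144 = 3 - 144 = -141)
N - √(A(40) + j(26)) = -141 - √(2*40*(45 + 40) + 26) = -141 - √(2*40*85 + 26) = -141 - √(6800 + 26) = -141 - √6826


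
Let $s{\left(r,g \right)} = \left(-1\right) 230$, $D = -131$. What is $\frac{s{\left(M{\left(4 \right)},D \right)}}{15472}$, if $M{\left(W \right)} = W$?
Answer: $- \frac{115}{7736} \approx -0.014866$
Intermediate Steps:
$s{\left(r,g \right)} = -230$
$\frac{s{\left(M{\left(4 \right)},D \right)}}{15472} = - \frac{230}{15472} = \left(-230\right) \frac{1}{15472} = - \frac{115}{7736}$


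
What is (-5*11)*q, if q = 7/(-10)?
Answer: 77/2 ≈ 38.500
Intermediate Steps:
q = -7/10 (q = 7*(-⅒) = -7/10 ≈ -0.70000)
(-5*11)*q = -5*11*(-7/10) = -55*(-7/10) = 77/2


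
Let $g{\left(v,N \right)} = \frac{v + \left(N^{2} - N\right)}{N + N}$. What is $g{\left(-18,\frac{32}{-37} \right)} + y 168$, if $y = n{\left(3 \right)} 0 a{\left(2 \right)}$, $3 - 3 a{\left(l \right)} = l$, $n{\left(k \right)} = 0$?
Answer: $\frac{11217}{1184} \approx 9.4738$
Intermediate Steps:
$a{\left(l \right)} = 1 - \frac{l}{3}$
$y = 0$ ($y = 0 \cdot 0 \left(1 - \frac{2}{3}\right) = 0 \left(1 - \frac{2}{3}\right) = 0 \cdot \frac{1}{3} = 0$)
$g{\left(v,N \right)} = \frac{v + N^{2} - N}{2 N}$
$g{\left(-18,\frac{32}{-37} \right)} + y 168 = \frac{-18 + \frac{32}{-37} \left(-1 + \frac{32}{-37}\right)}{2 \frac{32}{-37}} + 0 \cdot 168 = \frac{-18 + 32 \left(- \frac{1}{37}\right) \left(-1 + 32 \left(- \frac{1}{37}\right)\right)}{2 \cdot 32 \left(- \frac{1}{37}\right)} + 0 = \frac{-18 - \frac{32 \left(-1 - \frac{32}{37}\right)}{37}}{2 \left(- \frac{32}{37}\right)} + 0 = \frac{1}{2} \left(- \frac{37}{32}\right) \left(-18 - - \frac{2208}{1369}\right) + 0 = \frac{1}{2} \left(- \frac{37}{32}\right) \left(-18 + \frac{2208}{1369}\right) + 0 = \frac{1}{2} \left(- \frac{37}{32}\right) \left(- \frac{22434}{1369}\right) + 0 = \frac{11217}{1184} + 0 = \frac{11217}{1184}$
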